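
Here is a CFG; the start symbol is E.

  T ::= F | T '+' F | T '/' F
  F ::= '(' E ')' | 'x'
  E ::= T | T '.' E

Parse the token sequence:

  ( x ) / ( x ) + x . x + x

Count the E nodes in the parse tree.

4

[E [T [T [T [F ( [E [T [F x]]] )]] / [F ( [E [T [F x]]] )]] + [F x]] . [E [T [T [F x]] + [F x]]]]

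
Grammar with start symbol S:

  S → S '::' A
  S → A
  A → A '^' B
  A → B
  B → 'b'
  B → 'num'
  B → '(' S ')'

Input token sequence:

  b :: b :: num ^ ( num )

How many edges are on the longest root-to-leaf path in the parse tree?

6

[S [S [S [A [B b]]] :: [A [B b]]] :: [A [A [B num]] ^ [B ( [S [A [B num]]] )]]]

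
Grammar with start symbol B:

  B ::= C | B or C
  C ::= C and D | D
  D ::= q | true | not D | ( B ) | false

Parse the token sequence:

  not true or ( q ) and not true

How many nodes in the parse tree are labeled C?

[B [B [C [D not [D true]]]] or [C [C [D ( [B [C [D q]]] )]] and [D not [D true]]]]

4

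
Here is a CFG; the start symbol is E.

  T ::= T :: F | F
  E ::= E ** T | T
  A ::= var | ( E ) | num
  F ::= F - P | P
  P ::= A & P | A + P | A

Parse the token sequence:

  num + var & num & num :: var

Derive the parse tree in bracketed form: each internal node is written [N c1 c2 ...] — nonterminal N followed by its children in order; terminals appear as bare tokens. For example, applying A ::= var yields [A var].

E
T
T :: F
F :: F
P :: F
A + P :: F
num + P :: F
num + A & P :: F
num + var & P :: F
num + var & A & P :: F
num + var & num & P :: F
num + var & num & A :: F
num + var & num & num :: F
num + var & num & num :: P
num + var & num & num :: A
num + var & num & num :: var

[E [T [T [F [P [A num] + [P [A var] & [P [A num] & [P [A num]]]]]]] :: [F [P [A var]]]]]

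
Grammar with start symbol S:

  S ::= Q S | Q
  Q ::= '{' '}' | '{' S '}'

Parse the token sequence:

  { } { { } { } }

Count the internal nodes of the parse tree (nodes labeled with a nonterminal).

[S [Q { }] [S [Q { [S [Q { }] [S [Q { }]]] }]]]

8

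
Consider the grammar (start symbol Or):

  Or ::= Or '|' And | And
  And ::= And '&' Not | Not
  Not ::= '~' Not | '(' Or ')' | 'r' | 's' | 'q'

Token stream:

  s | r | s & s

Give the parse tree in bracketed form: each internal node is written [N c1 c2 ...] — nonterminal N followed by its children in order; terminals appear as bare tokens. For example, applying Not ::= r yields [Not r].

[Or [Or [Or [And [Not s]]] | [And [Not r]]] | [And [And [Not s]] & [Not s]]]

Or
Or | And
Or | And | And
And | And | And
Not | And | And
s | And | And
s | Not | And
s | r | And
s | r | And & Not
s | r | Not & Not
s | r | s & Not
s | r | s & s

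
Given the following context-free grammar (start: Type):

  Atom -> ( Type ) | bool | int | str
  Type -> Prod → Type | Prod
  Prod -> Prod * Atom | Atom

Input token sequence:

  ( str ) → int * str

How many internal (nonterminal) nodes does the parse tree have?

[Type [Prod [Atom ( [Type [Prod [Atom str]]] )]] → [Type [Prod [Prod [Atom int]] * [Atom str]]]]

11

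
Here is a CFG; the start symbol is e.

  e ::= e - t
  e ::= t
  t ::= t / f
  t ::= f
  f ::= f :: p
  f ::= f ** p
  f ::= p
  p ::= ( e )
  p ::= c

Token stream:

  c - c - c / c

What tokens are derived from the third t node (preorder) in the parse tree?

c / c

[e [e [e [t [f [p c]]]] - [t [f [p c]]]] - [t [t [f [p c]]] / [f [p c]]]]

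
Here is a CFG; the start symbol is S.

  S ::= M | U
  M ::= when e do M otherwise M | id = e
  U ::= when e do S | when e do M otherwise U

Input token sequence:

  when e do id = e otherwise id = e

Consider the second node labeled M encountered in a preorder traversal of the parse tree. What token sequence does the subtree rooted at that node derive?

id = e

[S [M when e do [M id = e] otherwise [M id = e]]]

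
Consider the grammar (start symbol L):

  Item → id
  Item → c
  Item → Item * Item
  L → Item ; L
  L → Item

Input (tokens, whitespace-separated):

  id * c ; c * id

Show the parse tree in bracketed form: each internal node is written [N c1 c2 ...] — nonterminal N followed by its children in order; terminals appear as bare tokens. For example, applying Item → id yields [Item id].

L
Item ; L
Item * Item ; L
id * Item ; L
id * c ; L
id * c ; Item
id * c ; Item * Item
id * c ; c * Item
id * c ; c * id

[L [Item [Item id] * [Item c]] ; [L [Item [Item c] * [Item id]]]]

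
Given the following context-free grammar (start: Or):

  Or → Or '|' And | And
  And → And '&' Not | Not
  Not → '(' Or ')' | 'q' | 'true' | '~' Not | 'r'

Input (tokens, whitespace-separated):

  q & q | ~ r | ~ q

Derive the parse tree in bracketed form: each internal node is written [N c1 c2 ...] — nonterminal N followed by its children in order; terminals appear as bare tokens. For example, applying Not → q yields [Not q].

Or
Or | And
Or | And | And
And | And | And
And & Not | And | And
Not & Not | And | And
q & Not | And | And
q & q | And | And
q & q | Not | And
q & q | ~ Not | And
q & q | ~ r | And
q & q | ~ r | Not
q & q | ~ r | ~ Not
q & q | ~ r | ~ q

[Or [Or [Or [And [And [Not q]] & [Not q]]] | [And [Not ~ [Not r]]]] | [And [Not ~ [Not q]]]]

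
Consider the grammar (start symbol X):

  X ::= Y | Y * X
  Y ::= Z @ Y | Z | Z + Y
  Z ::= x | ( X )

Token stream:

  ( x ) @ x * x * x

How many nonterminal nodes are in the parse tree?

[X [Y [Z ( [X [Y [Z x]]] )] @ [Y [Z x]]] * [X [Y [Z x]] * [X [Y [Z x]]]]]

14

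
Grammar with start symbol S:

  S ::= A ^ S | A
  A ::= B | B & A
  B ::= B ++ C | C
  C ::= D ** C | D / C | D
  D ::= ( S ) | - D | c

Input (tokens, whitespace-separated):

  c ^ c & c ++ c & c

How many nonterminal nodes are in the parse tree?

[S [A [B [C [D c]]]] ^ [S [A [B [C [D c]]] & [A [B [B [C [D c]]] ++ [C [D c]]] & [A [B [C [D c]]]]]]]]

21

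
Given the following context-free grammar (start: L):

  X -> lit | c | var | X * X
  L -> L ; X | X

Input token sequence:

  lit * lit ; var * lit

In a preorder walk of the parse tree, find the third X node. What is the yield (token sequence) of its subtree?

lit

[L [L [X [X lit] * [X lit]]] ; [X [X var] * [X lit]]]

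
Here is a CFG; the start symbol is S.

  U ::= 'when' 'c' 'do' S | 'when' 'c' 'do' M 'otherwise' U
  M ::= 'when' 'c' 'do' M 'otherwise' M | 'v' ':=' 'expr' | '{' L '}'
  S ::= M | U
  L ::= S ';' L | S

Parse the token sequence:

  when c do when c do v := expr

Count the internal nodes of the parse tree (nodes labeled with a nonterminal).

[S [U when c do [S [U when c do [S [M v := expr]]]]]]

6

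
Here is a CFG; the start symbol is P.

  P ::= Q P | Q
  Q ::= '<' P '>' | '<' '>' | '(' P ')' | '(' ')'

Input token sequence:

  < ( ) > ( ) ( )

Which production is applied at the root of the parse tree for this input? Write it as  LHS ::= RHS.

P ::= Q P

[P [Q < [P [Q ( )]] >] [P [Q ( )] [P [Q ( )]]]]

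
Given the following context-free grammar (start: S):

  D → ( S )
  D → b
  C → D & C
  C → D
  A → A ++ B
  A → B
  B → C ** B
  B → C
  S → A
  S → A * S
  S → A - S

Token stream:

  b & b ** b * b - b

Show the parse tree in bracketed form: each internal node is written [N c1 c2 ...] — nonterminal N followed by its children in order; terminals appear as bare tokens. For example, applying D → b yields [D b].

[S [A [B [C [D b] & [C [D b]]] ** [B [C [D b]]]]] * [S [A [B [C [D b]]]] - [S [A [B [C [D b]]]]]]]

S
A * S
B * S
C ** B * S
D & C ** B * S
b & C ** B * S
b & D ** B * S
b & b ** B * S
b & b ** C * S
b & b ** D * S
b & b ** b * S
b & b ** b * A - S
b & b ** b * B - S
b & b ** b * C - S
b & b ** b * D - S
b & b ** b * b - S
b & b ** b * b - A
b & b ** b * b - B
b & b ** b * b - C
b & b ** b * b - D
b & b ** b * b - b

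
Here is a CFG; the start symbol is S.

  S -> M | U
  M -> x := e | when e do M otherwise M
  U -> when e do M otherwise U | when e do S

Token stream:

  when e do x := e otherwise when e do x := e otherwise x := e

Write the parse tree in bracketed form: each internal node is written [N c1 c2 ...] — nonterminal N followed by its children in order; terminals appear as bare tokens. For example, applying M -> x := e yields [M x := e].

[S [M when e do [M x := e] otherwise [M when e do [M x := e] otherwise [M x := e]]]]

S
M
when e do M otherwise M
when e do x := e otherwise M
when e do x := e otherwise when e do M otherwise M
when e do x := e otherwise when e do x := e otherwise M
when e do x := e otherwise when e do x := e otherwise x := e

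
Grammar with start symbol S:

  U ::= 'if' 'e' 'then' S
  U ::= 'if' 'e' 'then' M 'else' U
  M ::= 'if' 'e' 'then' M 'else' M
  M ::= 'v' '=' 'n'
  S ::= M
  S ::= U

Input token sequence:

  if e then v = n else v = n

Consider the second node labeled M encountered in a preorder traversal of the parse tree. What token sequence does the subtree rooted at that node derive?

[S [M if e then [M v = n] else [M v = n]]]

v = n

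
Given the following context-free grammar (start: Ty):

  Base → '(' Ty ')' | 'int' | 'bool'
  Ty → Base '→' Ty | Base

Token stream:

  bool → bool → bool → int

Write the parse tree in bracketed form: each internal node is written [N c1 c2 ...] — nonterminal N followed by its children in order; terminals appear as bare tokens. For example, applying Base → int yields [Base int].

Ty
Base → Ty
bool → Ty
bool → Base → Ty
bool → bool → Ty
bool → bool → Base → Ty
bool → bool → bool → Ty
bool → bool → bool → Base
bool → bool → bool → int

[Ty [Base bool] → [Ty [Base bool] → [Ty [Base bool] → [Ty [Base int]]]]]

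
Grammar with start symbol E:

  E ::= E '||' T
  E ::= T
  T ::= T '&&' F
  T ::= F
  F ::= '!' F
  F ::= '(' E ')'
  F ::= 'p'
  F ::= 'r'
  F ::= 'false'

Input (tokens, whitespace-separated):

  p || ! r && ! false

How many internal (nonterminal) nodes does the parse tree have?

10

[E [E [T [F p]]] || [T [T [F ! [F r]]] && [F ! [F false]]]]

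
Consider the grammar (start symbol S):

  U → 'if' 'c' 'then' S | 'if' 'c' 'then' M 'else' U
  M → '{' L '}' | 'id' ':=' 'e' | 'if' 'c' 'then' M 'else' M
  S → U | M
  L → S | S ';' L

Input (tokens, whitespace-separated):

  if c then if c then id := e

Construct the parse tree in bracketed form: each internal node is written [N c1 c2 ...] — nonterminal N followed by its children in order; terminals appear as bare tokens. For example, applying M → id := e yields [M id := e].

[S [U if c then [S [U if c then [S [M id := e]]]]]]

S
U
if c then S
if c then U
if c then if c then S
if c then if c then M
if c then if c then id := e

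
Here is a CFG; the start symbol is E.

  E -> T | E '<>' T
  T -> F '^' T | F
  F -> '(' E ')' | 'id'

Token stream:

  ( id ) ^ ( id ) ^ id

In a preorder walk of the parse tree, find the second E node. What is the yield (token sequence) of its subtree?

[E [T [F ( [E [T [F id]]] )] ^ [T [F ( [E [T [F id]]] )] ^ [T [F id]]]]]

id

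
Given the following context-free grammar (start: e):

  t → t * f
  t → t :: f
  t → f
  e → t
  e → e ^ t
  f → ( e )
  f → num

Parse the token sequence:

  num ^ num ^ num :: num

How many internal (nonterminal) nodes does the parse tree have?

11

[e [e [e [t [f num]]] ^ [t [f num]]] ^ [t [t [f num]] :: [f num]]]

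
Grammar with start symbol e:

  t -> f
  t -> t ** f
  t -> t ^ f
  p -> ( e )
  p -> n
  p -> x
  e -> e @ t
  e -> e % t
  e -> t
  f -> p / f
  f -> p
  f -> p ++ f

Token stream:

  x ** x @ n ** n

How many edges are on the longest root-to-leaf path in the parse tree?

6

[e [e [t [t [f [p x]]] ** [f [p x]]]] @ [t [t [f [p n]]] ** [f [p n]]]]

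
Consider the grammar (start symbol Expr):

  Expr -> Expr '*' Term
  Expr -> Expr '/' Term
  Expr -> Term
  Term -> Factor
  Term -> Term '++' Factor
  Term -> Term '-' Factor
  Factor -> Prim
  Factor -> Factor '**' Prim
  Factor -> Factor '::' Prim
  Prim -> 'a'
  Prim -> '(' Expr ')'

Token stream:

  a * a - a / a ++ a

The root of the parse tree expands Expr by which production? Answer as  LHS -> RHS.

[Expr [Expr [Expr [Term [Factor [Prim a]]]] * [Term [Term [Factor [Prim a]]] - [Factor [Prim a]]]] / [Term [Term [Factor [Prim a]]] ++ [Factor [Prim a]]]]

Expr -> Expr '/' Term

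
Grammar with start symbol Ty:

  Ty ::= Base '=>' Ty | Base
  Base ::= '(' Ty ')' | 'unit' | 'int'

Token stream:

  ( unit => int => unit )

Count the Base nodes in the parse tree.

[Ty [Base ( [Ty [Base unit] => [Ty [Base int] => [Ty [Base unit]]]] )]]

4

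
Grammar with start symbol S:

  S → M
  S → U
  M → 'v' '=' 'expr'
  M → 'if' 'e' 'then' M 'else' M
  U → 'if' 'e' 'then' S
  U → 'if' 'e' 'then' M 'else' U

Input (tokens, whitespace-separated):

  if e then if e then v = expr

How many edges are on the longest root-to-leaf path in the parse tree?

6

[S [U if e then [S [U if e then [S [M v = expr]]]]]]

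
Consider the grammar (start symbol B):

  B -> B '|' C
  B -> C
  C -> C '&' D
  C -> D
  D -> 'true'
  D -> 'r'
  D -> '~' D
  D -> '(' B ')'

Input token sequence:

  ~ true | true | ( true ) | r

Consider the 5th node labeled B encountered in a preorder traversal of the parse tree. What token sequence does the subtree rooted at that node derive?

[B [B [B [B [C [D ~ [D true]]]] | [C [D true]]] | [C [D ( [B [C [D true]]] )]]] | [C [D r]]]

true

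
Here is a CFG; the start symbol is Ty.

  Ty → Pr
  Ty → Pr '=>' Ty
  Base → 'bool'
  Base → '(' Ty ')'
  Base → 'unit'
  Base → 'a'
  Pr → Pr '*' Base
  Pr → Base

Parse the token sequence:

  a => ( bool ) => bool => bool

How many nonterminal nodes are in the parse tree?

15

[Ty [Pr [Base a]] => [Ty [Pr [Base ( [Ty [Pr [Base bool]]] )]] => [Ty [Pr [Base bool]] => [Ty [Pr [Base bool]]]]]]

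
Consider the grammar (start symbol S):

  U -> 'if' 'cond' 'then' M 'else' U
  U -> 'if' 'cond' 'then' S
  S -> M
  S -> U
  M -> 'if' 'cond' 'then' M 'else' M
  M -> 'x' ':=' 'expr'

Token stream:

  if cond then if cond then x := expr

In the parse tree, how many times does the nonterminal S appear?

[S [U if cond then [S [U if cond then [S [M x := expr]]]]]]

3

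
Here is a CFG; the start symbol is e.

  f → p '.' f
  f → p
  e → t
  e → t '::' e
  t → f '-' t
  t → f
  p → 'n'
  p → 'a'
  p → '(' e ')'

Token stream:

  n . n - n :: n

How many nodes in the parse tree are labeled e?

[e [t [f [p n] . [f [p n]]] - [t [f [p n]]]] :: [e [t [f [p n]]]]]

2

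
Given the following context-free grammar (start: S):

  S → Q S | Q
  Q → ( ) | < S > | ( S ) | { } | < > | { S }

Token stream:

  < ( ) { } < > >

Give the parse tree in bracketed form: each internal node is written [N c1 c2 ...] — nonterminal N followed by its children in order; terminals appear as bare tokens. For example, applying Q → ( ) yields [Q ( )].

[S [Q < [S [Q ( )] [S [Q { }] [S [Q < >]]]] >]]

S
Q
< S >
< Q S >
< ( ) S >
< ( ) Q S >
< ( ) { } S >
< ( ) { } Q >
< ( ) { } < > >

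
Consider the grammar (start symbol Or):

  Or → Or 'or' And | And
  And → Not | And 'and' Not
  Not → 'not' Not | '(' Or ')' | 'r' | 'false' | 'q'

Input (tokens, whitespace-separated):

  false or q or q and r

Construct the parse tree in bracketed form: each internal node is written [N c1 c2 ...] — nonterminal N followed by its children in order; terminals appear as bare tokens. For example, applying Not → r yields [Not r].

[Or [Or [Or [And [Not false]]] or [And [Not q]]] or [And [And [Not q]] and [Not r]]]

Or
Or or And
Or or And or And
And or And or And
Not or And or And
false or And or And
false or Not or And
false or q or And
false or q or And and Not
false or q or Not and Not
false or q or q and Not
false or q or q and r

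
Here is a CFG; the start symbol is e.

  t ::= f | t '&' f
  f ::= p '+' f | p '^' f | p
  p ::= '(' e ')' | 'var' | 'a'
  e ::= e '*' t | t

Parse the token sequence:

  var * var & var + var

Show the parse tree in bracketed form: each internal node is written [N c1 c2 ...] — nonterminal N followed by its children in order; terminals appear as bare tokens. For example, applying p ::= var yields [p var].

[e [e [t [f [p var]]]] * [t [t [f [p var]]] & [f [p var] + [f [p var]]]]]

e
e * t
t * t
f * t
p * t
var * t
var * t & f
var * f & f
var * p & f
var * var & f
var * var & p + f
var * var & var + f
var * var & var + p
var * var & var + var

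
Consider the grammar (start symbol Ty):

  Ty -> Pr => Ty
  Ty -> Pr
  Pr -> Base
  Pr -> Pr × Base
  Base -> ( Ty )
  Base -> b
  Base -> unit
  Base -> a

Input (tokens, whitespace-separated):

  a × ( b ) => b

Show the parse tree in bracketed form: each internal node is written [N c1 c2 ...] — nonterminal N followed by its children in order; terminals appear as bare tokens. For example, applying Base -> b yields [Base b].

Ty
Pr => Ty
Pr × Base => Ty
Base × Base => Ty
a × Base => Ty
a × ( Ty ) => Ty
a × ( Pr ) => Ty
a × ( Base ) => Ty
a × ( b ) => Ty
a × ( b ) => Pr
a × ( b ) => Base
a × ( b ) => b

[Ty [Pr [Pr [Base a]] × [Base ( [Ty [Pr [Base b]]] )]] => [Ty [Pr [Base b]]]]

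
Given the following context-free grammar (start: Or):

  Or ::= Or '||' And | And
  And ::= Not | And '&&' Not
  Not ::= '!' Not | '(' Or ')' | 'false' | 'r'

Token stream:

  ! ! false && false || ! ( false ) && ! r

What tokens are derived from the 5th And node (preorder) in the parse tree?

false

[Or [Or [And [And [Not ! [Not ! [Not false]]]] && [Not false]]] || [And [And [Not ! [Not ( [Or [And [Not false]]] )]]] && [Not ! [Not r]]]]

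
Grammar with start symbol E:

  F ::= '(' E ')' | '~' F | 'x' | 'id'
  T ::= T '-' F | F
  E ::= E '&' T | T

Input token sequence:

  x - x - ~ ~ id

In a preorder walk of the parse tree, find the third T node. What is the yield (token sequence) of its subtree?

x

[E [T [T [T [F x]] - [F x]] - [F ~ [F ~ [F id]]]]]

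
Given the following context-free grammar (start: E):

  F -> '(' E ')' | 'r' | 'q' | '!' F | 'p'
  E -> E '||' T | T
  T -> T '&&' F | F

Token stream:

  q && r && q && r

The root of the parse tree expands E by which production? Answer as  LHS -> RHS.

E -> T

[E [T [T [T [T [F q]] && [F r]] && [F q]] && [F r]]]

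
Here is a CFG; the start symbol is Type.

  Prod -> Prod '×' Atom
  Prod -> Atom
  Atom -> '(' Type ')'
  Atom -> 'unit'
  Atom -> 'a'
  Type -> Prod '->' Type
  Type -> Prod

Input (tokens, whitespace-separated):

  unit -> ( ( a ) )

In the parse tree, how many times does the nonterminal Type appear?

[Type [Prod [Atom unit]] -> [Type [Prod [Atom ( [Type [Prod [Atom ( [Type [Prod [Atom a]]] )]]] )]]]]

4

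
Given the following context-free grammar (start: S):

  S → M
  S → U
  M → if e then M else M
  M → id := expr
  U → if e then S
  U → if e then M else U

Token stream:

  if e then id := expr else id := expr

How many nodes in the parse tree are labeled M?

3

[S [M if e then [M id := expr] else [M id := expr]]]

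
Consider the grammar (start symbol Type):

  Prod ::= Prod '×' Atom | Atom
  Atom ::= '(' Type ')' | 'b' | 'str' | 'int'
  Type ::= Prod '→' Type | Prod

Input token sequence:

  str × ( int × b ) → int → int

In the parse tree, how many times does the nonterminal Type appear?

4

[Type [Prod [Prod [Atom str]] × [Atom ( [Type [Prod [Prod [Atom int]] × [Atom b]]] )]] → [Type [Prod [Atom int]] → [Type [Prod [Atom int]]]]]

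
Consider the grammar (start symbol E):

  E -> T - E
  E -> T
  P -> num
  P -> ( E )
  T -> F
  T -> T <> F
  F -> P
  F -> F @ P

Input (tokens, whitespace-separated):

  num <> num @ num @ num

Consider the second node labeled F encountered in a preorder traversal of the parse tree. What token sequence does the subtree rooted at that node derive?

[E [T [T [F [P num]]] <> [F [F [F [P num]] @ [P num]] @ [P num]]]]

num @ num @ num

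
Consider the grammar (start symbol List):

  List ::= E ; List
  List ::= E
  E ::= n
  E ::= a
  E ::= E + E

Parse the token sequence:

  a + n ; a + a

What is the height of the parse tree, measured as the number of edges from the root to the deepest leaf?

4

[List [E [E a] + [E n]] ; [List [E [E a] + [E a]]]]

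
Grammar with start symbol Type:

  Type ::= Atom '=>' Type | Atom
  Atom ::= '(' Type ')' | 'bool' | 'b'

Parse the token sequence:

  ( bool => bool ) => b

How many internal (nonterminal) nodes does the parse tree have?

8

[Type [Atom ( [Type [Atom bool] => [Type [Atom bool]]] )] => [Type [Atom b]]]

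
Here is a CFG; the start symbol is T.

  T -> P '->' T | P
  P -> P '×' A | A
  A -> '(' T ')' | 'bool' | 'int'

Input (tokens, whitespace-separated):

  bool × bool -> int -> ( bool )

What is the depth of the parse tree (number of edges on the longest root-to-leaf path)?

8

[T [P [P [A bool]] × [A bool]] -> [T [P [A int]] -> [T [P [A ( [T [P [A bool]]] )]]]]]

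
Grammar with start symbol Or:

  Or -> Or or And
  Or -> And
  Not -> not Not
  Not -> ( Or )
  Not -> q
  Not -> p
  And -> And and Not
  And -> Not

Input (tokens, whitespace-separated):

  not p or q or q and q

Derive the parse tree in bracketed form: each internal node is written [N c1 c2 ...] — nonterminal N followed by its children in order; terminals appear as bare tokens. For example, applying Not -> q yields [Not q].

Or
Or or And
Or or And or And
And or And or And
Not or And or And
not Not or And or And
not p or And or And
not p or Not or And
not p or q or And
not p or q or And and Not
not p or q or Not and Not
not p or q or q and Not
not p or q or q and q

[Or [Or [Or [And [Not not [Not p]]]] or [And [Not q]]] or [And [And [Not q]] and [Not q]]]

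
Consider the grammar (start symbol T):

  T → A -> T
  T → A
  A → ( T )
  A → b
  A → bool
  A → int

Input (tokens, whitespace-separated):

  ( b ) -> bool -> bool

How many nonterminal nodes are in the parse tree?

8

[T [A ( [T [A b]] )] -> [T [A bool] -> [T [A bool]]]]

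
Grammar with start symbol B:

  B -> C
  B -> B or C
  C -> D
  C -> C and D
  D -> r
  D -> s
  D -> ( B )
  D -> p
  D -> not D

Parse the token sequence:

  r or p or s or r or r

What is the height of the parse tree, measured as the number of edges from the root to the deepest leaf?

[B [B [B [B [B [C [D r]]] or [C [D p]]] or [C [D s]]] or [C [D r]]] or [C [D r]]]

7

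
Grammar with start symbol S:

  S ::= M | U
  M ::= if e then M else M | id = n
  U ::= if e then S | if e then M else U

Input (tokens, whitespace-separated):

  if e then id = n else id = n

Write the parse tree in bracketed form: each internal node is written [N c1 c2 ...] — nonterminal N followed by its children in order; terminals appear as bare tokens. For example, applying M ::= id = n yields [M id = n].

[S [M if e then [M id = n] else [M id = n]]]

S
M
if e then M else M
if e then id = n else M
if e then id = n else id = n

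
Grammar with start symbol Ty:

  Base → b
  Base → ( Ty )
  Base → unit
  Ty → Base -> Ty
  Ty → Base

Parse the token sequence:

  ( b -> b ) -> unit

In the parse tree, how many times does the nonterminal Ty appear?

4

[Ty [Base ( [Ty [Base b] -> [Ty [Base b]]] )] -> [Ty [Base unit]]]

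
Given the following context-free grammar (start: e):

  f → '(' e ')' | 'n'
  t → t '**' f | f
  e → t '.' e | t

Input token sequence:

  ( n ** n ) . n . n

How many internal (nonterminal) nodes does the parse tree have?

[e [t [f ( [e [t [t [f n]] ** [f n]]] )]] . [e [t [f n]] . [e [t [f n]]]]]

14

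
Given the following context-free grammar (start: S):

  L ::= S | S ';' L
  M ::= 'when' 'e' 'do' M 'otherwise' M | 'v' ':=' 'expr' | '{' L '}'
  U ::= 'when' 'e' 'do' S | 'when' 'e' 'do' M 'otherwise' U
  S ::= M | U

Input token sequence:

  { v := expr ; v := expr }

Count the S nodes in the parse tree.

3

[S [M { [L [S [M v := expr]] ; [L [S [M v := expr]]]] }]]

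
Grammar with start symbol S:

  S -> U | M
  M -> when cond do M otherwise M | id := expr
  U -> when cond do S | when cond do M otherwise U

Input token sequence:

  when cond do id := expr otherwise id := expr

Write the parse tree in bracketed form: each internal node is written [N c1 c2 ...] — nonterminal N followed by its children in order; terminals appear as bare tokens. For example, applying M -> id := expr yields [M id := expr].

[S [M when cond do [M id := expr] otherwise [M id := expr]]]

S
M
when cond do M otherwise M
when cond do id := expr otherwise M
when cond do id := expr otherwise id := expr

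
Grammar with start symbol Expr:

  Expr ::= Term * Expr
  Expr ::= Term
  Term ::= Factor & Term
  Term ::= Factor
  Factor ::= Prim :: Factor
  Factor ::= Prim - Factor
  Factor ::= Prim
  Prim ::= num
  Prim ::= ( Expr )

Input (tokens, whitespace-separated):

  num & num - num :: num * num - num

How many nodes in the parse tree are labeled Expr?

2

[Expr [Term [Factor [Prim num]] & [Term [Factor [Prim num] - [Factor [Prim num] :: [Factor [Prim num]]]]]] * [Expr [Term [Factor [Prim num] - [Factor [Prim num]]]]]]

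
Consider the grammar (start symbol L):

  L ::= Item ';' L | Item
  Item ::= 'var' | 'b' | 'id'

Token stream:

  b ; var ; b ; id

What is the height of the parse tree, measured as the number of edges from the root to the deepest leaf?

5

[L [Item b] ; [L [Item var] ; [L [Item b] ; [L [Item id]]]]]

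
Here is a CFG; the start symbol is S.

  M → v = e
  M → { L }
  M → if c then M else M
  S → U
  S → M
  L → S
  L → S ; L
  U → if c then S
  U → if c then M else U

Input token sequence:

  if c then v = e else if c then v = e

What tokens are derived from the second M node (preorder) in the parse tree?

[S [U if c then [M v = e] else [U if c then [S [M v = e]]]]]

v = e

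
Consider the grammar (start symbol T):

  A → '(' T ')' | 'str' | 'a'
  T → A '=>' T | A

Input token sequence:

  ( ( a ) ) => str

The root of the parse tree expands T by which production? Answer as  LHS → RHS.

[T [A ( [T [A ( [T [A a]] )]] )] => [T [A str]]]

T → A '=>' T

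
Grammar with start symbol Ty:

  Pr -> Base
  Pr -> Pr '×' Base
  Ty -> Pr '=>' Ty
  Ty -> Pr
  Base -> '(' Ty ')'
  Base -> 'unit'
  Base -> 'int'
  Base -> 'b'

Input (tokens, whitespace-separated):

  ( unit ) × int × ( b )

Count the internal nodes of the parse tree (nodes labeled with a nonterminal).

[Ty [Pr [Pr [Pr [Base ( [Ty [Pr [Base unit]]] )]] × [Base int]] × [Base ( [Ty [Pr [Base b]]] )]]]

13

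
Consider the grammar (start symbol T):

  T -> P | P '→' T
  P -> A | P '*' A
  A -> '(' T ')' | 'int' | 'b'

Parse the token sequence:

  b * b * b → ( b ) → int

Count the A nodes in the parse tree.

[T [P [P [P [A b]] * [A b]] * [A b]] → [T [P [A ( [T [P [A b]]] )]] → [T [P [A int]]]]]

6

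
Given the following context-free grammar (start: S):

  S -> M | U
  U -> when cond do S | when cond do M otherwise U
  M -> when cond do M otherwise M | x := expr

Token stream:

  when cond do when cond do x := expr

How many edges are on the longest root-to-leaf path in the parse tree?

6

[S [U when cond do [S [U when cond do [S [M x := expr]]]]]]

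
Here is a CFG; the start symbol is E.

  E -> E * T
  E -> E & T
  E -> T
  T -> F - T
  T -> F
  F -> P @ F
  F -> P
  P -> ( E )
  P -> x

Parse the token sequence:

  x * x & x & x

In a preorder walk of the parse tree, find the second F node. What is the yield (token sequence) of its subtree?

[E [E [E [E [T [F [P x]]]] * [T [F [P x]]]] & [T [F [P x]]]] & [T [F [P x]]]]

x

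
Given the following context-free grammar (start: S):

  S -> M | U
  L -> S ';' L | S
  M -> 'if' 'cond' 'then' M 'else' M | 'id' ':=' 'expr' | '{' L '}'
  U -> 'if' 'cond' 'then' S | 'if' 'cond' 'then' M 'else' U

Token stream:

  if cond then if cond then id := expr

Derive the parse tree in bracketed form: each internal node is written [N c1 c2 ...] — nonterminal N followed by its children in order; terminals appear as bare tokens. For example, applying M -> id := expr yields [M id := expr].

[S [U if cond then [S [U if cond then [S [M id := expr]]]]]]

S
U
if cond then S
if cond then U
if cond then if cond then S
if cond then if cond then M
if cond then if cond then id := expr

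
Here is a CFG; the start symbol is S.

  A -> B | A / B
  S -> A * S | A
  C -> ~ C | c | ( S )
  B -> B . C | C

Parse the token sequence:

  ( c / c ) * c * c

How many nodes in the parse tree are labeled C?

5

[S [A [B [C ( [S [A [A [B [C c]]] / [B [C c]]]] )]]] * [S [A [B [C c]]] * [S [A [B [C c]]]]]]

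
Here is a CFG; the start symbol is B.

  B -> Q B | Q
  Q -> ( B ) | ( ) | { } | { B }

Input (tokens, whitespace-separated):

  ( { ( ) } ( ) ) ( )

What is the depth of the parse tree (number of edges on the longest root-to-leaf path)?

6

[B [Q ( [B [Q { [B [Q ( )]] }] [B [Q ( )]]] )] [B [Q ( )]]]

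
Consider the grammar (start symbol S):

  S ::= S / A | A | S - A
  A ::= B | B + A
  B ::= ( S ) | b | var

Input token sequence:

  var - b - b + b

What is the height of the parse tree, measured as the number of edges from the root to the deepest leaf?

[S [S [S [A [B var]]] - [A [B b]]] - [A [B b] + [A [B b]]]]

5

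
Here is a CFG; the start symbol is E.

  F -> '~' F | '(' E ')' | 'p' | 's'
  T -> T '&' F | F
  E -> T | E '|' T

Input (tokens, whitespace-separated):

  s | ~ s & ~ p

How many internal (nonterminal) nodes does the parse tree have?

10

[E [E [T [F s]]] | [T [T [F ~ [F s]]] & [F ~ [F p]]]]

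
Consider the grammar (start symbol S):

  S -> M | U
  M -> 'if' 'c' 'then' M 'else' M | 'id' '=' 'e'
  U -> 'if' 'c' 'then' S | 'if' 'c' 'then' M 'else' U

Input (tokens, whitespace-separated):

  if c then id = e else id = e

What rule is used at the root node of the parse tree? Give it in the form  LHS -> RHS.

[S [M if c then [M id = e] else [M id = e]]]

S -> M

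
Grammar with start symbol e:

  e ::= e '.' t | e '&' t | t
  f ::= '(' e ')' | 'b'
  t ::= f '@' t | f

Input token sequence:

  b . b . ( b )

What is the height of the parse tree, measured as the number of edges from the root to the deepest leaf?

6

[e [e [e [t [f b]]] . [t [f b]]] . [t [f ( [e [t [f b]]] )]]]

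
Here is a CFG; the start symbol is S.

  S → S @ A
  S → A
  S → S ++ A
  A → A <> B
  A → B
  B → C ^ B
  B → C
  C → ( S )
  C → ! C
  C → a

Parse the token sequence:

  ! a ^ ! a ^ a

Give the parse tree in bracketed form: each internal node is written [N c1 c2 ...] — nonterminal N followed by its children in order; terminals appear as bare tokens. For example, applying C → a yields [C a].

S
A
B
C ^ B
! C ^ B
! a ^ B
! a ^ C ^ B
! a ^ ! C ^ B
! a ^ ! a ^ B
! a ^ ! a ^ C
! a ^ ! a ^ a

[S [A [B [C ! [C a]] ^ [B [C ! [C a]] ^ [B [C a]]]]]]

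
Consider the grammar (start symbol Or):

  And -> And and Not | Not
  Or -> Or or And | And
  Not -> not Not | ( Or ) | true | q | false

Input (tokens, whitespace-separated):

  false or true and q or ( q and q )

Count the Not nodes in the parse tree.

[Or [Or [Or [And [Not false]]] or [And [And [Not true]] and [Not q]]] or [And [Not ( [Or [And [And [Not q]] and [Not q]]] )]]]

6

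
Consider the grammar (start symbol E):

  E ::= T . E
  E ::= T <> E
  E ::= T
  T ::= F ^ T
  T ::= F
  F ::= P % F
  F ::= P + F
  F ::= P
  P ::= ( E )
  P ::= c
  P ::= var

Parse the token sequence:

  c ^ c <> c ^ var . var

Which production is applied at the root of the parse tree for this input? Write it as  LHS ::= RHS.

E ::= T <> E

[E [T [F [P c]] ^ [T [F [P c]]]] <> [E [T [F [P c]] ^ [T [F [P var]]]] . [E [T [F [P var]]]]]]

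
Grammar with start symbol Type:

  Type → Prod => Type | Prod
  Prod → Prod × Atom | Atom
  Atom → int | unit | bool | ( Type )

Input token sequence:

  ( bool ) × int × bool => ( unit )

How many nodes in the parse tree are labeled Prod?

[Type [Prod [Prod [Prod [Atom ( [Type [Prod [Atom bool]]] )]] × [Atom int]] × [Atom bool]] => [Type [Prod [Atom ( [Type [Prod [Atom unit]]] )]]]]

6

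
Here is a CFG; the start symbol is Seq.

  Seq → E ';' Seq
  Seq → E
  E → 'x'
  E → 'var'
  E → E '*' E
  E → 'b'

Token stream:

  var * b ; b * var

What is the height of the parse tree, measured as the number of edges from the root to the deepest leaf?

[Seq [E [E var] * [E b]] ; [Seq [E [E b] * [E var]]]]

4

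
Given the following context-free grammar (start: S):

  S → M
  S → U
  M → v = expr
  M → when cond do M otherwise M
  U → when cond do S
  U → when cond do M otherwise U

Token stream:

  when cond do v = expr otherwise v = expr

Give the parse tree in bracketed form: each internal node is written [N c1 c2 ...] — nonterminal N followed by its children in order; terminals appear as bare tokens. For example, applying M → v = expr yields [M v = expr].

S
M
when cond do M otherwise M
when cond do v = expr otherwise M
when cond do v = expr otherwise v = expr

[S [M when cond do [M v = expr] otherwise [M v = expr]]]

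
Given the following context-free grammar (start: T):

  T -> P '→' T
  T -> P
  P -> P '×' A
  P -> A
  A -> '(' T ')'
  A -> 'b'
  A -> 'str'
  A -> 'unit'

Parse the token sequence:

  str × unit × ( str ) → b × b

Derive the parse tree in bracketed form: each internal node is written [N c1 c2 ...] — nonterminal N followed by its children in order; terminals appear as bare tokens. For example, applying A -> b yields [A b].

[T [P [P [P [A str]] × [A unit]] × [A ( [T [P [A str]]] )]] → [T [P [P [A b]] × [A b]]]]

T
P → T
P × A → T
P × A × A → T
A × A × A → T
str × A × A → T
str × unit × A → T
str × unit × ( T ) → T
str × unit × ( P ) → T
str × unit × ( A ) → T
str × unit × ( str ) → T
str × unit × ( str ) → P
str × unit × ( str ) → P × A
str × unit × ( str ) → A × A
str × unit × ( str ) → b × A
str × unit × ( str ) → b × b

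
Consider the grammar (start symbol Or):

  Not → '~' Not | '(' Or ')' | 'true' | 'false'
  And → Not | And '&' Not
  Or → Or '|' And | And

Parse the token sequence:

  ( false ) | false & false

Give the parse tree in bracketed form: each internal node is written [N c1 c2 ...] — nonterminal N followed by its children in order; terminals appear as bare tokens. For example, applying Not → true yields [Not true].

[Or [Or [And [Not ( [Or [And [Not false]]] )]]] | [And [And [Not false]] & [Not false]]]

Or
Or | And
And | And
Not | And
( Or ) | And
( And ) | And
( Not ) | And
( false ) | And
( false ) | And & Not
( false ) | Not & Not
( false ) | false & Not
( false ) | false & false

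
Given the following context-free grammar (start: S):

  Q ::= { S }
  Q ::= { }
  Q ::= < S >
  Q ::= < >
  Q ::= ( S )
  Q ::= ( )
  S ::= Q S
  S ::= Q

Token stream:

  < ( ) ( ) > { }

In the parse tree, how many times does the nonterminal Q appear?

4

[S [Q < [S [Q ( )] [S [Q ( )]]] >] [S [Q { }]]]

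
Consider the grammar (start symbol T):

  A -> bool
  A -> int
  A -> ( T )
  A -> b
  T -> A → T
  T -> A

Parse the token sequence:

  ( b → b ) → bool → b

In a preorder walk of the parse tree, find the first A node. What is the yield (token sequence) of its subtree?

( b → b )

[T [A ( [T [A b] → [T [A b]]] )] → [T [A bool] → [T [A b]]]]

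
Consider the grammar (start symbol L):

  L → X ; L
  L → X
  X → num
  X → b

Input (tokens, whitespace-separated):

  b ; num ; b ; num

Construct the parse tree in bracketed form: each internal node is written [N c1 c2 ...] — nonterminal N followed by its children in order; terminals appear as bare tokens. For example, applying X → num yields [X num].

[L [X b] ; [L [X num] ; [L [X b] ; [L [X num]]]]]

L
X ; L
b ; L
b ; X ; L
b ; num ; L
b ; num ; X ; L
b ; num ; b ; L
b ; num ; b ; X
b ; num ; b ; num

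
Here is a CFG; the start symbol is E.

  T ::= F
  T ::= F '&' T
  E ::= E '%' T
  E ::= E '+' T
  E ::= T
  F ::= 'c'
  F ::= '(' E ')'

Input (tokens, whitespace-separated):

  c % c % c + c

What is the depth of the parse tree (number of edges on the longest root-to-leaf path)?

6

[E [E [E [E [T [F c]]] % [T [F c]]] % [T [F c]]] + [T [F c]]]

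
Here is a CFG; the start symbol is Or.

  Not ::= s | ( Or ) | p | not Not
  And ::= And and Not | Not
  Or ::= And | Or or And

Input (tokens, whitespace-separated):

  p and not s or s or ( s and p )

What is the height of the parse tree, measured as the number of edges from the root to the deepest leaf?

[Or [Or [Or [And [And [Not p]] and [Not not [Not s]]]] or [And [Not s]]] or [And [Not ( [Or [And [And [Not s]] and [Not p]]] )]]]

7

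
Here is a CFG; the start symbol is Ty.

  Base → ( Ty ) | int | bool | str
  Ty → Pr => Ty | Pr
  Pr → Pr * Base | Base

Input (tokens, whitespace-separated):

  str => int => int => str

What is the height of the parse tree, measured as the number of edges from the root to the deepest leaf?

6

[Ty [Pr [Base str]] => [Ty [Pr [Base int]] => [Ty [Pr [Base int]] => [Ty [Pr [Base str]]]]]]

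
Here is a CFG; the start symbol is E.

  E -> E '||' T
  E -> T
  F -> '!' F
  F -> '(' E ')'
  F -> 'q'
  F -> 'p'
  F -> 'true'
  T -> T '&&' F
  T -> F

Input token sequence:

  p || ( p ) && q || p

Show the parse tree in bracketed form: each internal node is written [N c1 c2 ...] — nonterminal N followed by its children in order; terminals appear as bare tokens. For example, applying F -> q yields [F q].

E
E || T
E || T || T
T || T || T
F || T || T
p || T || T
p || T && F || T
p || F && F || T
p || ( E ) && F || T
p || ( T ) && F || T
p || ( F ) && F || T
p || ( p ) && F || T
p || ( p ) && q || T
p || ( p ) && q || F
p || ( p ) && q || p

[E [E [E [T [F p]]] || [T [T [F ( [E [T [F p]]] )]] && [F q]]] || [T [F p]]]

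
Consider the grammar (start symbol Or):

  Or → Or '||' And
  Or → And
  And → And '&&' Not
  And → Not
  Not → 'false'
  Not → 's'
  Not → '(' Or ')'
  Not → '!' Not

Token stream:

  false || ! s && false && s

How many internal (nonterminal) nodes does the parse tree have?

[Or [Or [And [Not false]]] || [And [And [And [Not ! [Not s]]] && [Not false]] && [Not s]]]

11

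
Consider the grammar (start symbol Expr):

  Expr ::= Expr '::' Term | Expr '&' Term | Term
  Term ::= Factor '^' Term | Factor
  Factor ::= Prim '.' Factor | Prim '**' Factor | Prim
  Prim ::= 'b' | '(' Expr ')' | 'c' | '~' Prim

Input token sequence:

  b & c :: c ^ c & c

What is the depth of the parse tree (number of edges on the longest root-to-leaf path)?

7

[Expr [Expr [Expr [Expr [Term [Factor [Prim b]]]] & [Term [Factor [Prim c]]]] :: [Term [Factor [Prim c]] ^ [Term [Factor [Prim c]]]]] & [Term [Factor [Prim c]]]]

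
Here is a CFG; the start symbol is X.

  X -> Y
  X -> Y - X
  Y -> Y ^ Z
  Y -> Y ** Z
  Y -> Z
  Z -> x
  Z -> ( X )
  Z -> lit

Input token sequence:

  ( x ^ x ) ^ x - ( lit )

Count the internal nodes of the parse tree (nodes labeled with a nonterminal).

[X [Y [Y [Z ( [X [Y [Y [Z x]] ^ [Z x]]] )]] ^ [Z x]] - [X [Y [Z ( [X [Y [Z lit]]] )]]]]

16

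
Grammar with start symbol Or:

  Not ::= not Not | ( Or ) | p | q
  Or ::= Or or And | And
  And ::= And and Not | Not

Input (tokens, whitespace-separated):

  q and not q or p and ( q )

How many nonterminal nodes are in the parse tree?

14

[Or [Or [And [And [Not q]] and [Not not [Not q]]]] or [And [And [Not p]] and [Not ( [Or [And [Not q]]] )]]]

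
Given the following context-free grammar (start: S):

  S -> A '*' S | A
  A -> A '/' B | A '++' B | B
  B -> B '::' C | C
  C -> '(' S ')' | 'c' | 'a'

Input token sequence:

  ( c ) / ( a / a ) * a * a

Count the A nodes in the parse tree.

7

[S [A [A [B [C ( [S [A [B [C c]]]] )]]] / [B [C ( [S [A [A [B [C a]]] / [B [C a]]]] )]]] * [S [A [B [C a]]] * [S [A [B [C a]]]]]]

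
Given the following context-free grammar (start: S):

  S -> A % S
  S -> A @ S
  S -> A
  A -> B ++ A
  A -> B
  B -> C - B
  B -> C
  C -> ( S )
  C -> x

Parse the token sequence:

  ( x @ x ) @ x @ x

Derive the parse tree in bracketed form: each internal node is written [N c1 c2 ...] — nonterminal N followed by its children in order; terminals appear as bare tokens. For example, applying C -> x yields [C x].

S
A @ S
B @ S
C @ S
( S ) @ S
( A @ S ) @ S
( B @ S ) @ S
( C @ S ) @ S
( x @ S ) @ S
( x @ A ) @ S
( x @ B ) @ S
( x @ C ) @ S
( x @ x ) @ S
( x @ x ) @ A @ S
( x @ x ) @ B @ S
( x @ x ) @ C @ S
( x @ x ) @ x @ S
( x @ x ) @ x @ A
( x @ x ) @ x @ B
( x @ x ) @ x @ C
( x @ x ) @ x @ x

[S [A [B [C ( [S [A [B [C x]]] @ [S [A [B [C x]]]]] )]]] @ [S [A [B [C x]]] @ [S [A [B [C x]]]]]]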